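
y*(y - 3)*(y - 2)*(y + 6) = y^4 + y^3 - 24*y^2 + 36*y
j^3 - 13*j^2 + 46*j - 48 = (j - 8)*(j - 3)*(j - 2)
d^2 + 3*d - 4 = (d - 1)*(d + 4)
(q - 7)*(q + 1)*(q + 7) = q^3 + q^2 - 49*q - 49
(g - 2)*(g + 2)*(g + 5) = g^3 + 5*g^2 - 4*g - 20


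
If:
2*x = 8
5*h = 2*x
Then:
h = 8/5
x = 4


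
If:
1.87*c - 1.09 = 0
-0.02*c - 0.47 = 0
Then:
No Solution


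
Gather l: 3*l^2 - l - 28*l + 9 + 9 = 3*l^2 - 29*l + 18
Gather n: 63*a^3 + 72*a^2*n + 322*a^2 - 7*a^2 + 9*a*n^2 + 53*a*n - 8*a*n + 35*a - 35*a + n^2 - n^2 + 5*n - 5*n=63*a^3 + 315*a^2 + 9*a*n^2 + n*(72*a^2 + 45*a)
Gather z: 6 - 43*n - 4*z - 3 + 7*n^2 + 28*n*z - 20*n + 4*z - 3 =7*n^2 + 28*n*z - 63*n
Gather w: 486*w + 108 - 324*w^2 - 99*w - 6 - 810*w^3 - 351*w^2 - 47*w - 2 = -810*w^3 - 675*w^2 + 340*w + 100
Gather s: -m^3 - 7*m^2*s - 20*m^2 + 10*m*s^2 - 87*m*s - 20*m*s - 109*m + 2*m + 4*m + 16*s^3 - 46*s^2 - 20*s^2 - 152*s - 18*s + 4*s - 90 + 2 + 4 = -m^3 - 20*m^2 - 103*m + 16*s^3 + s^2*(10*m - 66) + s*(-7*m^2 - 107*m - 166) - 84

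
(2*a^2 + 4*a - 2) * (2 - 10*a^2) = -20*a^4 - 40*a^3 + 24*a^2 + 8*a - 4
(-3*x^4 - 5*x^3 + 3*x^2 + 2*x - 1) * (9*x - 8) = -27*x^5 - 21*x^4 + 67*x^3 - 6*x^2 - 25*x + 8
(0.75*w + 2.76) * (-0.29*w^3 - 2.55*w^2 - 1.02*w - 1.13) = -0.2175*w^4 - 2.7129*w^3 - 7.803*w^2 - 3.6627*w - 3.1188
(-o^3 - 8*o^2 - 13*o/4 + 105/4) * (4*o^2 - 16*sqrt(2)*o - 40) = -4*o^5 - 32*o^4 + 16*sqrt(2)*o^4 + 27*o^3 + 128*sqrt(2)*o^3 + 52*sqrt(2)*o^2 + 425*o^2 - 420*sqrt(2)*o + 130*o - 1050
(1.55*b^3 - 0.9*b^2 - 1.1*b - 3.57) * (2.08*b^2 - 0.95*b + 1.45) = 3.224*b^5 - 3.3445*b^4 + 0.8145*b^3 - 7.6856*b^2 + 1.7965*b - 5.1765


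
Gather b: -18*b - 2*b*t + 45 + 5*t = b*(-2*t - 18) + 5*t + 45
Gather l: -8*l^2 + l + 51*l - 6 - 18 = -8*l^2 + 52*l - 24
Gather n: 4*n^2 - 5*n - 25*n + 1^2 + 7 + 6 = 4*n^2 - 30*n + 14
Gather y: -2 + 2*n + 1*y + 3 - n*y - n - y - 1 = -n*y + n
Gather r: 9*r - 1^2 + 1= 9*r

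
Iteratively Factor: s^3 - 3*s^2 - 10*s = (s + 2)*(s^2 - 5*s) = (s - 5)*(s + 2)*(s)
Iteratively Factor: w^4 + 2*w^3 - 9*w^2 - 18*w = (w)*(w^3 + 2*w^2 - 9*w - 18) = w*(w + 3)*(w^2 - w - 6) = w*(w - 3)*(w + 3)*(w + 2)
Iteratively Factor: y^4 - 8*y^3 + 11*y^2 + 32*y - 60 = (y - 5)*(y^3 - 3*y^2 - 4*y + 12) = (y - 5)*(y - 3)*(y^2 - 4) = (y - 5)*(y - 3)*(y - 2)*(y + 2)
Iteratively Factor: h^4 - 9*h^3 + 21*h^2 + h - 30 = (h - 3)*(h^3 - 6*h^2 + 3*h + 10) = (h - 3)*(h + 1)*(h^2 - 7*h + 10) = (h - 3)*(h - 2)*(h + 1)*(h - 5)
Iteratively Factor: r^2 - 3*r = (r)*(r - 3)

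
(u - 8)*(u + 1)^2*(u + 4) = u^4 - 2*u^3 - 39*u^2 - 68*u - 32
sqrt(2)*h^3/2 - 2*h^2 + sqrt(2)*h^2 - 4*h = h*(h - 2*sqrt(2))*(sqrt(2)*h/2 + sqrt(2))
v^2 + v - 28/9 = (v - 4/3)*(v + 7/3)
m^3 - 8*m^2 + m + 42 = (m - 7)*(m - 3)*(m + 2)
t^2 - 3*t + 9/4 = (t - 3/2)^2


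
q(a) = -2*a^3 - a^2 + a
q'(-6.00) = -203.00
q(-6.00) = 390.00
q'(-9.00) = -467.00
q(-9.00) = 1368.00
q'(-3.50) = -65.50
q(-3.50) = 70.00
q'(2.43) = -39.29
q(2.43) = -32.17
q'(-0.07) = 1.11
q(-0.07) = -0.07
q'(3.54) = -81.27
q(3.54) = -97.72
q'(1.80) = -22.04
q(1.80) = -13.10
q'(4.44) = -126.16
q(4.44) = -190.33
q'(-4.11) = -92.13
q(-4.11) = 117.85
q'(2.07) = -28.85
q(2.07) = -19.95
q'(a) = -6*a^2 - 2*a + 1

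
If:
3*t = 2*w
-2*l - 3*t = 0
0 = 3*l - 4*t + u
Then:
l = -w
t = 2*w/3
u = 17*w/3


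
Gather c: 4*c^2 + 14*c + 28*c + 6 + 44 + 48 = 4*c^2 + 42*c + 98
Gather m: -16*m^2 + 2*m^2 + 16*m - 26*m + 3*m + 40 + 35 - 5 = -14*m^2 - 7*m + 70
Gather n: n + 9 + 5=n + 14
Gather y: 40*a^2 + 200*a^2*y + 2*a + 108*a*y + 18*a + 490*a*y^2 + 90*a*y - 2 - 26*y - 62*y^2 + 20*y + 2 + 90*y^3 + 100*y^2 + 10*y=40*a^2 + 20*a + 90*y^3 + y^2*(490*a + 38) + y*(200*a^2 + 198*a + 4)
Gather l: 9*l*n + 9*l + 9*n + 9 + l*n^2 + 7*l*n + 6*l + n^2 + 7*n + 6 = l*(n^2 + 16*n + 15) + n^2 + 16*n + 15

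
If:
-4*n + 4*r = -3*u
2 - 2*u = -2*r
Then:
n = 7*u/4 - 1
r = u - 1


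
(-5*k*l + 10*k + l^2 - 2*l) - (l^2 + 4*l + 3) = -5*k*l + 10*k - 6*l - 3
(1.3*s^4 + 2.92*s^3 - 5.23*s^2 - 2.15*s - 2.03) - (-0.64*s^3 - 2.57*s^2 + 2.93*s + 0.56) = 1.3*s^4 + 3.56*s^3 - 2.66*s^2 - 5.08*s - 2.59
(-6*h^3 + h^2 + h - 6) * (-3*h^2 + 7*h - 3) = 18*h^5 - 45*h^4 + 22*h^3 + 22*h^2 - 45*h + 18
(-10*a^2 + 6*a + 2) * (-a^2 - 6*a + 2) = 10*a^4 + 54*a^3 - 58*a^2 + 4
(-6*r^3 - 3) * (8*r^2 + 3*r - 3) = -48*r^5 - 18*r^4 + 18*r^3 - 24*r^2 - 9*r + 9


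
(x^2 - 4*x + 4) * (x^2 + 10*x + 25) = x^4 + 6*x^3 - 11*x^2 - 60*x + 100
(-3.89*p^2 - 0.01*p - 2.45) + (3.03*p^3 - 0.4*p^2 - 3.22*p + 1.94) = 3.03*p^3 - 4.29*p^2 - 3.23*p - 0.51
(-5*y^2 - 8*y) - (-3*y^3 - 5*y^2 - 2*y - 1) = 3*y^3 - 6*y + 1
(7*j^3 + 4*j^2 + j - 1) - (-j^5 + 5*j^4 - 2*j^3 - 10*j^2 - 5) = j^5 - 5*j^4 + 9*j^3 + 14*j^2 + j + 4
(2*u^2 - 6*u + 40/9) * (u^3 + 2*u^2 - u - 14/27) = 2*u^5 - 2*u^4 - 86*u^3/9 + 374*u^2/27 - 4*u/3 - 560/243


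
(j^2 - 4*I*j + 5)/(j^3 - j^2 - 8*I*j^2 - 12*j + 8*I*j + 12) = (j^2 - 4*I*j + 5)/(j^3 + j^2*(-1 - 8*I) + j*(-12 + 8*I) + 12)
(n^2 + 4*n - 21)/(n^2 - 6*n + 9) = (n + 7)/(n - 3)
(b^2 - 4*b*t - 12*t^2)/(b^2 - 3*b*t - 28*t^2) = (-b^2 + 4*b*t + 12*t^2)/(-b^2 + 3*b*t + 28*t^2)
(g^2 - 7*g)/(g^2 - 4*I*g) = (g - 7)/(g - 4*I)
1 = 1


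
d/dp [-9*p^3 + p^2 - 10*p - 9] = -27*p^2 + 2*p - 10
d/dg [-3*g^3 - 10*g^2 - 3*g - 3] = -9*g^2 - 20*g - 3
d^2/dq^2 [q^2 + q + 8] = 2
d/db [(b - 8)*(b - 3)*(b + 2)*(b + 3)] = 4*b^3 - 18*b^2 - 50*b + 54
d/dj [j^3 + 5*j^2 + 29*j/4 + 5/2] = 3*j^2 + 10*j + 29/4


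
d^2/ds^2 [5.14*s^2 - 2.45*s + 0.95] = 10.2800000000000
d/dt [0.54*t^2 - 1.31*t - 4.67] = 1.08*t - 1.31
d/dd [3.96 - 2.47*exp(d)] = -2.47*exp(d)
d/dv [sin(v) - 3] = cos(v)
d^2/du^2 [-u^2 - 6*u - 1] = -2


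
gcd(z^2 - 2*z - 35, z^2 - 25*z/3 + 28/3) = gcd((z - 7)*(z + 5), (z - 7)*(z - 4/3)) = z - 7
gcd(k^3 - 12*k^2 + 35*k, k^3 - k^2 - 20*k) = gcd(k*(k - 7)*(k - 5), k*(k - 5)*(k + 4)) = k^2 - 5*k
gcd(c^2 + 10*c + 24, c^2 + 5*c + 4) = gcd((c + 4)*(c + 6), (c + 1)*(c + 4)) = c + 4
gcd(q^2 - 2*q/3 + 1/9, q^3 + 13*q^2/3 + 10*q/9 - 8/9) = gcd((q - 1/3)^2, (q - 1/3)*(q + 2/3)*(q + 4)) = q - 1/3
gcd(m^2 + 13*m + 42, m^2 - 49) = m + 7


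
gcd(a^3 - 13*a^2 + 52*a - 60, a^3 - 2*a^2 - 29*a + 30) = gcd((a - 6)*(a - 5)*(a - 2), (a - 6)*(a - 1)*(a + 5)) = a - 6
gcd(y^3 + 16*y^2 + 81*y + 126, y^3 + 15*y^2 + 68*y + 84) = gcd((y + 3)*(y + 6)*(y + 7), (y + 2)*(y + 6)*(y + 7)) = y^2 + 13*y + 42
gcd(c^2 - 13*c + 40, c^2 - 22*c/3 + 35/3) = c - 5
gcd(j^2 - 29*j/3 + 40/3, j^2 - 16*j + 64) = j - 8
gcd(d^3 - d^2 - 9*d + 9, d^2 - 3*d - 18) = d + 3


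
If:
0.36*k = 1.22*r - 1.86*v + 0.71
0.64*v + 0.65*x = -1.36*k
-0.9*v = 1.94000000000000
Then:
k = 1.01437908496732 - 0.477941176470588*x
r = -0.141031822565092*x - 3.56898103503697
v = -2.16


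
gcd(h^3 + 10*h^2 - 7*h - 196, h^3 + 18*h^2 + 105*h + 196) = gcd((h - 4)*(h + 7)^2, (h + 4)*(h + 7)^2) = h^2 + 14*h + 49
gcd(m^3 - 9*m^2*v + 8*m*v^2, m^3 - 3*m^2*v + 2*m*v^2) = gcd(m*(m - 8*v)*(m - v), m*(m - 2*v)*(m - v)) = -m^2 + m*v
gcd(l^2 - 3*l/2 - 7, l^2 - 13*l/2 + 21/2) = l - 7/2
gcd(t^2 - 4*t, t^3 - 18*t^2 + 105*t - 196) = t - 4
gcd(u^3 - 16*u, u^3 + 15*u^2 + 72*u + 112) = u + 4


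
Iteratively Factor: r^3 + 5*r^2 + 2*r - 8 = (r - 1)*(r^2 + 6*r + 8) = (r - 1)*(r + 2)*(r + 4)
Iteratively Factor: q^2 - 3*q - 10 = (q + 2)*(q - 5)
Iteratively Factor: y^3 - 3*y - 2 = (y + 1)*(y^2 - y - 2) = (y + 1)^2*(y - 2)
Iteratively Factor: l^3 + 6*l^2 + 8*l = (l + 4)*(l^2 + 2*l) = l*(l + 4)*(l + 2)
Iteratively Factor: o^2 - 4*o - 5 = (o + 1)*(o - 5)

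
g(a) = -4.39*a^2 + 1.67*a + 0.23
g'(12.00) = -103.69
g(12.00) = -611.89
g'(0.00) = 1.67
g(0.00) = 0.23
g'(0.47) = -2.46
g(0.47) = 0.05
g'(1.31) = -9.83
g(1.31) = -5.12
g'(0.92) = -6.41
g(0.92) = -1.95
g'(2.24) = -18.00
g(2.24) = -18.06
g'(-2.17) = 20.72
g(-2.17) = -24.07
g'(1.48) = -11.32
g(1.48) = -6.91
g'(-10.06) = 90.00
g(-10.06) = -460.85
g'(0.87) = -5.97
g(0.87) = -1.64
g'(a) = 1.67 - 8.78*a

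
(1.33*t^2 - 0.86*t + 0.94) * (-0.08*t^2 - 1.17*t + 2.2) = -0.1064*t^4 - 1.4873*t^3 + 3.857*t^2 - 2.9918*t + 2.068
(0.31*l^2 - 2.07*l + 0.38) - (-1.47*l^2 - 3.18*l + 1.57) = 1.78*l^2 + 1.11*l - 1.19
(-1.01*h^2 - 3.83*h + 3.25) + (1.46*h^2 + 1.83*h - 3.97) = 0.45*h^2 - 2.0*h - 0.72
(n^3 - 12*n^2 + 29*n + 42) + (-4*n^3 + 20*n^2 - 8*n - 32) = -3*n^3 + 8*n^2 + 21*n + 10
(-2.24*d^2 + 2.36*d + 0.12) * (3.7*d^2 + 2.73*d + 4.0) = -8.288*d^4 + 2.6168*d^3 - 2.0732*d^2 + 9.7676*d + 0.48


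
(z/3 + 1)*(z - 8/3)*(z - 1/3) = z^3/3 - 73*z/27 + 8/9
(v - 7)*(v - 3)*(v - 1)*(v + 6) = v^4 - 5*v^3 - 35*v^2 + 165*v - 126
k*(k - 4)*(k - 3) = k^3 - 7*k^2 + 12*k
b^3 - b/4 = b*(b - 1/2)*(b + 1/2)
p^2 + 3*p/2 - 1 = (p - 1/2)*(p + 2)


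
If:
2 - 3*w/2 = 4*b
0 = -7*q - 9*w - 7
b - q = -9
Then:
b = 82/17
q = 235/17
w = -196/17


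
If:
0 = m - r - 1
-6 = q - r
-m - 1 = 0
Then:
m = -1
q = -8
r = -2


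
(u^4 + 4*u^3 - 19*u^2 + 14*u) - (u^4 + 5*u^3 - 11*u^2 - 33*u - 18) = -u^3 - 8*u^2 + 47*u + 18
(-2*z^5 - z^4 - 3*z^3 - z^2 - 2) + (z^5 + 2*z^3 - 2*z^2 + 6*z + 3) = -z^5 - z^4 - z^3 - 3*z^2 + 6*z + 1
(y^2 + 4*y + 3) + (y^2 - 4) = 2*y^2 + 4*y - 1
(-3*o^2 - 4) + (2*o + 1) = -3*o^2 + 2*o - 3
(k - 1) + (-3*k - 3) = -2*k - 4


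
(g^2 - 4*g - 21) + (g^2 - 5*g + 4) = 2*g^2 - 9*g - 17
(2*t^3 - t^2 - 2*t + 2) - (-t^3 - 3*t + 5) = 3*t^3 - t^2 + t - 3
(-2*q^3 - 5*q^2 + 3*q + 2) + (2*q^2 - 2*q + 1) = -2*q^3 - 3*q^2 + q + 3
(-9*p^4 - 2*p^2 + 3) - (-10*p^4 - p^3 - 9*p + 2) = p^4 + p^3 - 2*p^2 + 9*p + 1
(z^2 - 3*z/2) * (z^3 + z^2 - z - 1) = z^5 - z^4/2 - 5*z^3/2 + z^2/2 + 3*z/2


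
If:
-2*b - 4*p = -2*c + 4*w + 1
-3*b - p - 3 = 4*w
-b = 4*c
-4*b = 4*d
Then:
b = -24*w/19 - 22/19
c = 6*w/19 + 11/38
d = 24*w/19 + 22/19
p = 9/19 - 4*w/19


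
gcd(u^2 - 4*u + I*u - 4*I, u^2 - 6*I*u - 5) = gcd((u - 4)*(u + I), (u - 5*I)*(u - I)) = 1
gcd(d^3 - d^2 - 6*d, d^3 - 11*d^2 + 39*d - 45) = d - 3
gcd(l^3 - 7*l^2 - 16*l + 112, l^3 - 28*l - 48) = l + 4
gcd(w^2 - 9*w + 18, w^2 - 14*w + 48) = w - 6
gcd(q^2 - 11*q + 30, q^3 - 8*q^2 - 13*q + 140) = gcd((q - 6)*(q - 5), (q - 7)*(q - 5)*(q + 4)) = q - 5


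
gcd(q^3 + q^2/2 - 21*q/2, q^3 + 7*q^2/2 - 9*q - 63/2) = q^2 + q/2 - 21/2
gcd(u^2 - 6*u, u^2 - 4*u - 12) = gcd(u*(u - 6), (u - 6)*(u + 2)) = u - 6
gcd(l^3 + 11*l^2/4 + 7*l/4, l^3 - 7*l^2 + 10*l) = l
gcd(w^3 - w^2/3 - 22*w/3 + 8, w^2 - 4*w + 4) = w - 2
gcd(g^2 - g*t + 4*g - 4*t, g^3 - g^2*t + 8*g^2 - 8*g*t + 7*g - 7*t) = -g + t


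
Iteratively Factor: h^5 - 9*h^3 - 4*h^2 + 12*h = (h)*(h^4 - 9*h^2 - 4*h + 12) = h*(h + 2)*(h^3 - 2*h^2 - 5*h + 6) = h*(h - 1)*(h + 2)*(h^2 - h - 6) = h*(h - 3)*(h - 1)*(h + 2)*(h + 2)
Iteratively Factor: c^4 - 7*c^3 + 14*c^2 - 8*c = (c)*(c^3 - 7*c^2 + 14*c - 8) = c*(c - 1)*(c^2 - 6*c + 8) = c*(c - 4)*(c - 1)*(c - 2)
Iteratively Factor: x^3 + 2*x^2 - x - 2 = (x - 1)*(x^2 + 3*x + 2) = (x - 1)*(x + 2)*(x + 1)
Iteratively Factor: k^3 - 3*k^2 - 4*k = (k - 4)*(k^2 + k) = k*(k - 4)*(k + 1)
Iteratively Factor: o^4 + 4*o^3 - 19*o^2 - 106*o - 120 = (o + 2)*(o^3 + 2*o^2 - 23*o - 60) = (o + 2)*(o + 4)*(o^2 - 2*o - 15) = (o + 2)*(o + 3)*(o + 4)*(o - 5)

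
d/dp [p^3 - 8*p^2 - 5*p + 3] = 3*p^2 - 16*p - 5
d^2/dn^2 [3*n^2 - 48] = 6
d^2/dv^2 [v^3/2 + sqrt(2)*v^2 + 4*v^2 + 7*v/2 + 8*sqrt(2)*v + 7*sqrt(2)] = 3*v + 2*sqrt(2) + 8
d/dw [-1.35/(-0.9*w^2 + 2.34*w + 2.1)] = (3.159 - 2.43*w)/(-0.9*w^2 + 2.34*w + 2.1)^2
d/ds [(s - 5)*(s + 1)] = 2*s - 4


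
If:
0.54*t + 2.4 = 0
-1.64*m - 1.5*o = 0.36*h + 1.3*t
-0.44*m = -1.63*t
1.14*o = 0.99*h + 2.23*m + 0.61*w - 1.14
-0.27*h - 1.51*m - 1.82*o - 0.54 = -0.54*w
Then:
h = 42.15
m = -16.46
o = 11.74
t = -4.44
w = 15.59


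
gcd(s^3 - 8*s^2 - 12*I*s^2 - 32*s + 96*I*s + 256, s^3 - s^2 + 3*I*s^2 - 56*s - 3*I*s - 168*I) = s - 8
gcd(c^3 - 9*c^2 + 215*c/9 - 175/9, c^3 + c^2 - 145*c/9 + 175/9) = c^2 - 4*c + 35/9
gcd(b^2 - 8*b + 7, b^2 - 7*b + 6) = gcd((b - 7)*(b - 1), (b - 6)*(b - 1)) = b - 1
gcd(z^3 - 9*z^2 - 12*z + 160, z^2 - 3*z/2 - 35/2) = z - 5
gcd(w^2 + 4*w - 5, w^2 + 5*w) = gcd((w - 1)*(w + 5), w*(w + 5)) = w + 5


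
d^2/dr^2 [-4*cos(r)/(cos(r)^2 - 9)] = 4*(sin(r)^4 - 54*sin(r)^2 + 80)*cos(r)/((cos(r) - 3)^3*(cos(r) + 3)^3)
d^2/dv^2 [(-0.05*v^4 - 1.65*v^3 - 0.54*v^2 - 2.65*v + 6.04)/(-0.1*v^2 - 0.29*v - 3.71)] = (0.001*v^6 + 0.00870000000000001*v^5 + 0.13653*v^4 - 0.0643699999999989*v^3 + 17.34543*v^2 + 129.31473*v + 12.62871)/(0.001*v^6 + 0.0087*v^5 + 0.13653*v^4 + 0.669929*v^3 + 5.065263*v^2 + 11.974767*v + 51.064811)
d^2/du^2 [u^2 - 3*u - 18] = 2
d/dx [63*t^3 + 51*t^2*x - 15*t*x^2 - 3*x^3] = 51*t^2 - 30*t*x - 9*x^2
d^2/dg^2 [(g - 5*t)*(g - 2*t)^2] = 6*g - 18*t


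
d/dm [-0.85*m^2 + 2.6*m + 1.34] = 2.6 - 1.7*m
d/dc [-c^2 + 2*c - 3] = 2 - 2*c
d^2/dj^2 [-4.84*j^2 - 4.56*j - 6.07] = -9.68000000000000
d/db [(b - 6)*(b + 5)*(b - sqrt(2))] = 3*b^2 - 2*sqrt(2)*b - 2*b - 30 + sqrt(2)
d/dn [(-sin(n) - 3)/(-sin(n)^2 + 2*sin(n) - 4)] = (-6*sin(n) + cos(n)^2 + 9)*cos(n)/(sin(n)^2 - 2*sin(n) + 4)^2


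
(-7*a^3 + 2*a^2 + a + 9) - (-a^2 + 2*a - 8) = -7*a^3 + 3*a^2 - a + 17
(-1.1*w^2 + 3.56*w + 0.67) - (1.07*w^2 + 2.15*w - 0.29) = -2.17*w^2 + 1.41*w + 0.96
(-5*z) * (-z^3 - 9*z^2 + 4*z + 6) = 5*z^4 + 45*z^3 - 20*z^2 - 30*z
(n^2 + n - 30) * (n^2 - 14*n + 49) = n^4 - 13*n^3 + 5*n^2 + 469*n - 1470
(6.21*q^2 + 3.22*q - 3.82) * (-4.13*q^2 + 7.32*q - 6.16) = -25.6473*q^4 + 32.1586*q^3 + 1.0934*q^2 - 47.7976*q + 23.5312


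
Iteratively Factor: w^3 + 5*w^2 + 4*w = (w + 4)*(w^2 + w) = w*(w + 4)*(w + 1)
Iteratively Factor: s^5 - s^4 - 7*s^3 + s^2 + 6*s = (s)*(s^4 - s^3 - 7*s^2 + s + 6) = s*(s - 1)*(s^3 - 7*s - 6) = s*(s - 1)*(s + 2)*(s^2 - 2*s - 3) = s*(s - 3)*(s - 1)*(s + 2)*(s + 1)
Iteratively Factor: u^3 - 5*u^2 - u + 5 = (u - 5)*(u^2 - 1) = (u - 5)*(u + 1)*(u - 1)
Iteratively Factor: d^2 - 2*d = (d)*(d - 2)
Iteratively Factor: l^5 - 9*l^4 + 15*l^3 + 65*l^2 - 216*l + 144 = (l - 3)*(l^4 - 6*l^3 - 3*l^2 + 56*l - 48) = (l - 3)*(l - 1)*(l^3 - 5*l^2 - 8*l + 48) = (l - 4)*(l - 3)*(l - 1)*(l^2 - l - 12) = (l - 4)*(l - 3)*(l - 1)*(l + 3)*(l - 4)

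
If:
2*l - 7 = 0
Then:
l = 7/2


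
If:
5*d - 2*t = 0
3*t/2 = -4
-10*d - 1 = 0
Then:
No Solution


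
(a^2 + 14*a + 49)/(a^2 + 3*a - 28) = (a + 7)/(a - 4)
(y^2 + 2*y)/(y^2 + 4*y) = (y + 2)/(y + 4)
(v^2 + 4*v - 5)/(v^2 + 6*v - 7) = (v + 5)/(v + 7)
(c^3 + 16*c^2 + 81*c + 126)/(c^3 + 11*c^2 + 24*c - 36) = (c^2 + 10*c + 21)/(c^2 + 5*c - 6)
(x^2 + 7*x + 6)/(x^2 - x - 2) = (x + 6)/(x - 2)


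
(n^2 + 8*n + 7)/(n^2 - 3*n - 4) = (n + 7)/(n - 4)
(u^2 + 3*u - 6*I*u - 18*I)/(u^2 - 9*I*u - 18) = (u + 3)/(u - 3*I)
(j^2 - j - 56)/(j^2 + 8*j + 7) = (j - 8)/(j + 1)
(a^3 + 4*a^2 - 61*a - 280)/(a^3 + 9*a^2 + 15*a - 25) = (a^2 - a - 56)/(a^2 + 4*a - 5)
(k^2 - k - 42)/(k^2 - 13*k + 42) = (k + 6)/(k - 6)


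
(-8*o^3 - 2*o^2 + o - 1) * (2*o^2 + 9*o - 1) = -16*o^5 - 76*o^4 - 8*o^3 + 9*o^2 - 10*o + 1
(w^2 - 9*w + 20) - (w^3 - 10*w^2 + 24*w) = -w^3 + 11*w^2 - 33*w + 20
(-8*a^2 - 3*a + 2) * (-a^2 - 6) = 8*a^4 + 3*a^3 + 46*a^2 + 18*a - 12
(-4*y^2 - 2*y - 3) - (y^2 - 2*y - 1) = -5*y^2 - 2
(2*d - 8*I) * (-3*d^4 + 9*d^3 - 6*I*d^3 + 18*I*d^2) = -6*d^5 + 18*d^4 + 12*I*d^4 - 48*d^3 - 36*I*d^3 + 144*d^2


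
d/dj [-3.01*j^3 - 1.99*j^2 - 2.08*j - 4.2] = -9.03*j^2 - 3.98*j - 2.08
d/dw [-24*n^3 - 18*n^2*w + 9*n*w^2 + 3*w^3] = -18*n^2 + 18*n*w + 9*w^2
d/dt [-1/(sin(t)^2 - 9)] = 2*sin(t)*cos(t)/(sin(t)^2 - 9)^2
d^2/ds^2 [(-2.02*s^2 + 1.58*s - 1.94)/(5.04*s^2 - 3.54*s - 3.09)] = (-5.6843418860808e-14*s^4 + 8.18899199999998*s^3 - 484.426656*s^2 + 355.313952*s - 182.188476)/(128.024064*s^6 - 269.764992*s^5 - 45.99504*s^4 + 286.4214*s^3 + 28.19934*s^2 - 101.400822*s - 29.503629)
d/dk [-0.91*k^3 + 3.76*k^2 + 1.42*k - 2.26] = -2.73*k^2 + 7.52*k + 1.42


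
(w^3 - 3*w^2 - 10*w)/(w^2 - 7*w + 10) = w*(w + 2)/(w - 2)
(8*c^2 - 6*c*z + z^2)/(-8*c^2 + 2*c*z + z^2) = (-4*c + z)/(4*c + z)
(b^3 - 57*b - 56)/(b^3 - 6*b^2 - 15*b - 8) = (b + 7)/(b + 1)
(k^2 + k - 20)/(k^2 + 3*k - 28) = (k + 5)/(k + 7)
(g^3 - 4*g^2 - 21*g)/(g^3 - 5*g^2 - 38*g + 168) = g*(g + 3)/(g^2 + 2*g - 24)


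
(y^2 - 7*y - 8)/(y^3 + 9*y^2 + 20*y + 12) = (y - 8)/(y^2 + 8*y + 12)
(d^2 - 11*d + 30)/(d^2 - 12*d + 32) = (d^2 - 11*d + 30)/(d^2 - 12*d + 32)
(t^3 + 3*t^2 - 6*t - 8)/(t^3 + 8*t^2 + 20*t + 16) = (t^2 - t - 2)/(t^2 + 4*t + 4)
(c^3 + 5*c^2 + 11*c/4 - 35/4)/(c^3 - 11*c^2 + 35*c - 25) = (c^2 + 6*c + 35/4)/(c^2 - 10*c + 25)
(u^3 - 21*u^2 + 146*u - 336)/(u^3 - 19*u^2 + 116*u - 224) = (u - 6)/(u - 4)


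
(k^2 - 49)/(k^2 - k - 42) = (k + 7)/(k + 6)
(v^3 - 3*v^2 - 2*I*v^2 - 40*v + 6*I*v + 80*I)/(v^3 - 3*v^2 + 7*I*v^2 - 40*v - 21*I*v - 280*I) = (v - 2*I)/(v + 7*I)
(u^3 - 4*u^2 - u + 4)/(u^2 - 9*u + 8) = (u^2 - 3*u - 4)/(u - 8)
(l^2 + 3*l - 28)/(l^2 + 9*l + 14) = (l - 4)/(l + 2)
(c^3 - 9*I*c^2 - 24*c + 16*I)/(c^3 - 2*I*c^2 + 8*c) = (c^2 - 5*I*c - 4)/(c*(c + 2*I))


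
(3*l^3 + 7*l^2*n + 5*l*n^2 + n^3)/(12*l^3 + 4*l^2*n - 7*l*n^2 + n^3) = (3*l^2 + 4*l*n + n^2)/(12*l^2 - 8*l*n + n^2)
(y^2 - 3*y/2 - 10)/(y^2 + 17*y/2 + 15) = (y - 4)/(y + 6)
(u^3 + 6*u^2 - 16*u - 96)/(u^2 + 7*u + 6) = (u^2 - 16)/(u + 1)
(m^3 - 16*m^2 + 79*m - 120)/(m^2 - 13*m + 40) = m - 3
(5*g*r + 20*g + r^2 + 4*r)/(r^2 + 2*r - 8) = (5*g + r)/(r - 2)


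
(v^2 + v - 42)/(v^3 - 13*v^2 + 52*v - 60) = (v + 7)/(v^2 - 7*v + 10)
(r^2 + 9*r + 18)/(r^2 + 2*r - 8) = (r^2 + 9*r + 18)/(r^2 + 2*r - 8)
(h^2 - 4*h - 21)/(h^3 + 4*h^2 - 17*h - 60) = (h - 7)/(h^2 + h - 20)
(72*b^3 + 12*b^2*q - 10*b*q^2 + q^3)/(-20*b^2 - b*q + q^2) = (-72*b^3 - 12*b^2*q + 10*b*q^2 - q^3)/(20*b^2 + b*q - q^2)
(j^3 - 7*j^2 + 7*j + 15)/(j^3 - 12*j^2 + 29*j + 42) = (j^2 - 8*j + 15)/(j^2 - 13*j + 42)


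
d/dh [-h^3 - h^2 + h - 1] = -3*h^2 - 2*h + 1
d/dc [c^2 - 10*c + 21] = 2*c - 10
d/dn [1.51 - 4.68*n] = -4.68000000000000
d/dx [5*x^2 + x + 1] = 10*x + 1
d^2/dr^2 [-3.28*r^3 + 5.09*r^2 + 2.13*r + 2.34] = 10.18 - 19.68*r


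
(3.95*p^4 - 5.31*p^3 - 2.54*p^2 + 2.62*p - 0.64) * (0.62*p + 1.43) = 2.449*p^5 + 2.3563*p^4 - 9.1681*p^3 - 2.0078*p^2 + 3.3498*p - 0.9152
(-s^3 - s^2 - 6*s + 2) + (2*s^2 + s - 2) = -s^3 + s^2 - 5*s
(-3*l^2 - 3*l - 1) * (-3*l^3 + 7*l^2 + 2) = 9*l^5 - 12*l^4 - 18*l^3 - 13*l^2 - 6*l - 2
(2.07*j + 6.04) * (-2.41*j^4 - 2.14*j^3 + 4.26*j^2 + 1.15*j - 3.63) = -4.9887*j^5 - 18.9862*j^4 - 4.1074*j^3 + 28.1109*j^2 - 0.568099999999999*j - 21.9252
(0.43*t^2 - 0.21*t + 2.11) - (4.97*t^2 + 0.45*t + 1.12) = -4.54*t^2 - 0.66*t + 0.99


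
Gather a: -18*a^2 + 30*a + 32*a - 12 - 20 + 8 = -18*a^2 + 62*a - 24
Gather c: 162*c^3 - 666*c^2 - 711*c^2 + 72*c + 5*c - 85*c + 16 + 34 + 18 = 162*c^3 - 1377*c^2 - 8*c + 68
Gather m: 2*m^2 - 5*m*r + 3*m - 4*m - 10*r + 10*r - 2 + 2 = 2*m^2 + m*(-5*r - 1)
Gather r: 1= 1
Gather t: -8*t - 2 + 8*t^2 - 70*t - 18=8*t^2 - 78*t - 20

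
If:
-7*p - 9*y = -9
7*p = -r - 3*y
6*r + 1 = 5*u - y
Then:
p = 9/7 - 9*y/7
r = 6*y - 9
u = 37*y/5 - 53/5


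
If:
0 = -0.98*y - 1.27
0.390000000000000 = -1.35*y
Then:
No Solution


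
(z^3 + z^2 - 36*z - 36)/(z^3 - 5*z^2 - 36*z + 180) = (z + 1)/(z - 5)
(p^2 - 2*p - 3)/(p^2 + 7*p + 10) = (p^2 - 2*p - 3)/(p^2 + 7*p + 10)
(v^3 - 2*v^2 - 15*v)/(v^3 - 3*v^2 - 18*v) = (v - 5)/(v - 6)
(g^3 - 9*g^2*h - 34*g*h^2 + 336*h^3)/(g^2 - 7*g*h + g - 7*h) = (g^2 - 2*g*h - 48*h^2)/(g + 1)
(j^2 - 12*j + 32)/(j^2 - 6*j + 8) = (j - 8)/(j - 2)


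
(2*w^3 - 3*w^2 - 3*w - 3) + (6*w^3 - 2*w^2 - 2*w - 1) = 8*w^3 - 5*w^2 - 5*w - 4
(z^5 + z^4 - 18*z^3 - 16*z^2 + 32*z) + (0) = z^5 + z^4 - 18*z^3 - 16*z^2 + 32*z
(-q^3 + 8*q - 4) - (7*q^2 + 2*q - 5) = -q^3 - 7*q^2 + 6*q + 1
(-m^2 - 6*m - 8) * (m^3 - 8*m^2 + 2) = -m^5 + 2*m^4 + 40*m^3 + 62*m^2 - 12*m - 16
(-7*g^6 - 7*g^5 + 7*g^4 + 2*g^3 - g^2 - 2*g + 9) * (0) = 0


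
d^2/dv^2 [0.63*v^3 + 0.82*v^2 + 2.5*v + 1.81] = 3.78*v + 1.64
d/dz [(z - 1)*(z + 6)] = 2*z + 5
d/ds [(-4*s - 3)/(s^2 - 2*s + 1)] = 2*(2*s + 5)/(s^3 - 3*s^2 + 3*s - 1)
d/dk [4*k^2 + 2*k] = 8*k + 2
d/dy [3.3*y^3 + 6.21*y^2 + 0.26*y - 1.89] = 9.9*y^2 + 12.42*y + 0.26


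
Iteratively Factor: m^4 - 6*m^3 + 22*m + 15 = (m + 1)*(m^3 - 7*m^2 + 7*m + 15) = (m - 3)*(m + 1)*(m^2 - 4*m - 5) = (m - 3)*(m + 1)^2*(m - 5)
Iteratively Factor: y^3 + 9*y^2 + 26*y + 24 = (y + 4)*(y^2 + 5*y + 6) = (y + 3)*(y + 4)*(y + 2)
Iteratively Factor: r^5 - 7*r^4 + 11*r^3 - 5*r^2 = (r - 1)*(r^4 - 6*r^3 + 5*r^2) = r*(r - 1)*(r^3 - 6*r^2 + 5*r) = r*(r - 5)*(r - 1)*(r^2 - r) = r^2*(r - 5)*(r - 1)*(r - 1)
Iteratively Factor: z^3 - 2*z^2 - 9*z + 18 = (z - 3)*(z^2 + z - 6) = (z - 3)*(z - 2)*(z + 3)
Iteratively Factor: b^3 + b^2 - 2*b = (b - 1)*(b^2 + 2*b) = b*(b - 1)*(b + 2)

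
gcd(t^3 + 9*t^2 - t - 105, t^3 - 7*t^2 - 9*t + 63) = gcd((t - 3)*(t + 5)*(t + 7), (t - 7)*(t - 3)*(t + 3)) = t - 3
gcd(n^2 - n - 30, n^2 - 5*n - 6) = n - 6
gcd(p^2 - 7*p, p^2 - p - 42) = p - 7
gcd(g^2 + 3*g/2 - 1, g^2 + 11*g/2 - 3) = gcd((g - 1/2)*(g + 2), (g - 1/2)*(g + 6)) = g - 1/2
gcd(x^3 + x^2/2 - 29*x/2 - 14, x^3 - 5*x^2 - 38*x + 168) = x - 4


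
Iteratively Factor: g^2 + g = (g)*(g + 1)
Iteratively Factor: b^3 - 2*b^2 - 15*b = (b + 3)*(b^2 - 5*b) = (b - 5)*(b + 3)*(b)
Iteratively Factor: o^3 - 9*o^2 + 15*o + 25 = (o - 5)*(o^2 - 4*o - 5) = (o - 5)*(o + 1)*(o - 5)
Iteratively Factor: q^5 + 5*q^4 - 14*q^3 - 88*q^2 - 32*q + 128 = (q + 4)*(q^4 + q^3 - 18*q^2 - 16*q + 32) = (q - 4)*(q + 4)*(q^3 + 5*q^2 + 2*q - 8) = (q - 4)*(q - 1)*(q + 4)*(q^2 + 6*q + 8) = (q - 4)*(q - 1)*(q + 2)*(q + 4)*(q + 4)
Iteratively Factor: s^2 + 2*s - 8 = (s - 2)*(s + 4)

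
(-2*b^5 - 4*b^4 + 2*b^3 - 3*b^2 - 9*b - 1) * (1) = -2*b^5 - 4*b^4 + 2*b^3 - 3*b^2 - 9*b - 1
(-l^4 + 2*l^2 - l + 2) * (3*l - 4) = -3*l^5 + 4*l^4 + 6*l^3 - 11*l^2 + 10*l - 8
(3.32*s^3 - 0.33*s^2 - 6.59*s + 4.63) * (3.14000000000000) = 10.4248*s^3 - 1.0362*s^2 - 20.6926*s + 14.5382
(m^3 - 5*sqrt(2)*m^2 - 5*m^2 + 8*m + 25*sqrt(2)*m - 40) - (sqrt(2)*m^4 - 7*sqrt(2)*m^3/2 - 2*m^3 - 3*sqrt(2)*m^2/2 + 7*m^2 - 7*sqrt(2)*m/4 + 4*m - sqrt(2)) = -sqrt(2)*m^4 + 3*m^3 + 7*sqrt(2)*m^3/2 - 12*m^2 - 7*sqrt(2)*m^2/2 + 4*m + 107*sqrt(2)*m/4 - 40 + sqrt(2)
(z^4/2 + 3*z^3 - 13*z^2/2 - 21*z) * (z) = z^5/2 + 3*z^4 - 13*z^3/2 - 21*z^2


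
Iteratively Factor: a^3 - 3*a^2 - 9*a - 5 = (a + 1)*(a^2 - 4*a - 5) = (a + 1)^2*(a - 5)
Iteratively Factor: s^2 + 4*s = (s)*(s + 4)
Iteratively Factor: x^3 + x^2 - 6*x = (x)*(x^2 + x - 6) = x*(x - 2)*(x + 3)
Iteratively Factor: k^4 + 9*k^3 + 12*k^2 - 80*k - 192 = (k + 4)*(k^3 + 5*k^2 - 8*k - 48) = (k + 4)^2*(k^2 + k - 12) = (k + 4)^3*(k - 3)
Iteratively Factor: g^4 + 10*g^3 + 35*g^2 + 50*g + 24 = (g + 1)*(g^3 + 9*g^2 + 26*g + 24) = (g + 1)*(g + 2)*(g^2 + 7*g + 12) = (g + 1)*(g + 2)*(g + 4)*(g + 3)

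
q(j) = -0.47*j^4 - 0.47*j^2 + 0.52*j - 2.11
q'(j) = -1.88*j^3 - 0.94*j + 0.52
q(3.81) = -105.99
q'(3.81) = -107.04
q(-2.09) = -14.22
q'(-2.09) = 19.65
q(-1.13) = -4.06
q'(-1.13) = 4.29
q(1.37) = -3.94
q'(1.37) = -5.60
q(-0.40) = -2.41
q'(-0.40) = 1.02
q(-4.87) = -280.16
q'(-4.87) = 222.24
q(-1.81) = -9.64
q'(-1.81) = 13.37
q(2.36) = -18.08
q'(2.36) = -26.41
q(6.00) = -625.03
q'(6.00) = -411.20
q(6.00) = -625.03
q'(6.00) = -411.20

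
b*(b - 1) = b^2 - b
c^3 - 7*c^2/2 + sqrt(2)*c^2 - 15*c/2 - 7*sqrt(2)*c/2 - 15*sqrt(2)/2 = (c - 5)*(c + 3/2)*(c + sqrt(2))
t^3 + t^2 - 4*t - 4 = (t - 2)*(t + 1)*(t + 2)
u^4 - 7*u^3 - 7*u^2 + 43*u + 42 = (u - 7)*(u - 3)*(u + 1)*(u + 2)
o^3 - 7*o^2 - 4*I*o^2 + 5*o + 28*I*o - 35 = (o - 7)*(o - 5*I)*(o + I)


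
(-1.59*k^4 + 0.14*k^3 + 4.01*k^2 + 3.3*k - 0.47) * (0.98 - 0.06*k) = 0.0954*k^5 - 1.5666*k^4 - 0.1034*k^3 + 3.7318*k^2 + 3.2622*k - 0.4606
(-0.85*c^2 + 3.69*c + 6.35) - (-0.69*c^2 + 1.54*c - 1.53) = -0.16*c^2 + 2.15*c + 7.88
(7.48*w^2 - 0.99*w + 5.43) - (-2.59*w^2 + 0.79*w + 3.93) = 10.07*w^2 - 1.78*w + 1.5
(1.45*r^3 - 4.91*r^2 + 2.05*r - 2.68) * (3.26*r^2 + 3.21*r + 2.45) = 4.727*r^5 - 11.3521*r^4 - 5.5256*r^3 - 14.1858*r^2 - 3.5803*r - 6.566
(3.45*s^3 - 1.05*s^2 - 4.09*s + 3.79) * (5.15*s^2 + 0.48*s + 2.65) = 17.7675*s^5 - 3.7515*s^4 - 12.425*s^3 + 14.7728*s^2 - 9.0193*s + 10.0435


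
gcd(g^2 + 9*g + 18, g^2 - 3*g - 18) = g + 3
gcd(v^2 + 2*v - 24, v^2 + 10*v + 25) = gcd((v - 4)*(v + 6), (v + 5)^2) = 1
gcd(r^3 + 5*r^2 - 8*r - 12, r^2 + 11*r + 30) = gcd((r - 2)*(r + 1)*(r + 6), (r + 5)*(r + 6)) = r + 6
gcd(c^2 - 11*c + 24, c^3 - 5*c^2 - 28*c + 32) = c - 8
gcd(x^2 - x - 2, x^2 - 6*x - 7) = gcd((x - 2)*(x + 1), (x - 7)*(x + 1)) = x + 1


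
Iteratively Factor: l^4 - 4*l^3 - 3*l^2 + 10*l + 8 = (l - 2)*(l^3 - 2*l^2 - 7*l - 4) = (l - 2)*(l + 1)*(l^2 - 3*l - 4) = (l - 2)*(l + 1)^2*(l - 4)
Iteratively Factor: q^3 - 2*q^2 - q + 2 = (q - 2)*(q^2 - 1) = (q - 2)*(q - 1)*(q + 1)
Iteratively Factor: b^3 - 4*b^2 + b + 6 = (b - 3)*(b^2 - b - 2) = (b - 3)*(b - 2)*(b + 1)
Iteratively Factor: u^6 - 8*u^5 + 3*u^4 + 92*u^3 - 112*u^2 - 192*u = (u + 3)*(u^5 - 11*u^4 + 36*u^3 - 16*u^2 - 64*u) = (u - 4)*(u + 3)*(u^4 - 7*u^3 + 8*u^2 + 16*u) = (u - 4)*(u + 1)*(u + 3)*(u^3 - 8*u^2 + 16*u) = u*(u - 4)*(u + 1)*(u + 3)*(u^2 - 8*u + 16) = u*(u - 4)^2*(u + 1)*(u + 3)*(u - 4)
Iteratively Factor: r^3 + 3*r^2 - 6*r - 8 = (r + 4)*(r^2 - r - 2) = (r - 2)*(r + 4)*(r + 1)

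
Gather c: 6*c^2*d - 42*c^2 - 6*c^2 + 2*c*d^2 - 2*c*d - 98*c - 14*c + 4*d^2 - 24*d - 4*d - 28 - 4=c^2*(6*d - 48) + c*(2*d^2 - 2*d - 112) + 4*d^2 - 28*d - 32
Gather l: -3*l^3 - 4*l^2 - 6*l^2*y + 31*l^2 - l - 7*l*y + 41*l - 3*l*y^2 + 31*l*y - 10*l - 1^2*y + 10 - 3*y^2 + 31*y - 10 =-3*l^3 + l^2*(27 - 6*y) + l*(-3*y^2 + 24*y + 30) - 3*y^2 + 30*y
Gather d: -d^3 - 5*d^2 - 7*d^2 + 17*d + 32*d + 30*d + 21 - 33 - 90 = -d^3 - 12*d^2 + 79*d - 102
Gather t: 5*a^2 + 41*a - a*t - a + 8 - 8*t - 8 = 5*a^2 + 40*a + t*(-a - 8)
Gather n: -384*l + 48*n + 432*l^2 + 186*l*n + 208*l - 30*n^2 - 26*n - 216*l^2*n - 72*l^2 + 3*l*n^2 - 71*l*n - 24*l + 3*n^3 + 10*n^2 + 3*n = 360*l^2 - 200*l + 3*n^3 + n^2*(3*l - 20) + n*(-216*l^2 + 115*l + 25)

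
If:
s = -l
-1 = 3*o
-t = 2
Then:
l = -s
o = -1/3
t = -2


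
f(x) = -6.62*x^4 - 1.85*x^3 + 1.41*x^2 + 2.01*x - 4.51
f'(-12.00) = 44926.41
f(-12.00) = -133901.11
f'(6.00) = -5900.55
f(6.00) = -8920.81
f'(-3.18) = 788.45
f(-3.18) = -614.12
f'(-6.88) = 8343.40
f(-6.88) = -14181.54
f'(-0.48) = 2.31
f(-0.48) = -5.30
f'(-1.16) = 32.60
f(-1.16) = -14.04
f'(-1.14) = 30.81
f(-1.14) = -13.41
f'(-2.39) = 325.07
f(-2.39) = -192.00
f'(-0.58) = 3.67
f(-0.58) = -5.59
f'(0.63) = -5.04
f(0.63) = -4.19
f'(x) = -26.48*x^3 - 5.55*x^2 + 2.82*x + 2.01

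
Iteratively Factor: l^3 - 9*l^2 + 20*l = (l - 5)*(l^2 - 4*l) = (l - 5)*(l - 4)*(l)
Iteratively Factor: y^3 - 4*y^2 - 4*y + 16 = (y - 4)*(y^2 - 4) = (y - 4)*(y + 2)*(y - 2)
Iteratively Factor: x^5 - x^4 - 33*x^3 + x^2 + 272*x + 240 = (x - 5)*(x^4 + 4*x^3 - 13*x^2 - 64*x - 48) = (x - 5)*(x - 4)*(x^3 + 8*x^2 + 19*x + 12) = (x - 5)*(x - 4)*(x + 1)*(x^2 + 7*x + 12) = (x - 5)*(x - 4)*(x + 1)*(x + 4)*(x + 3)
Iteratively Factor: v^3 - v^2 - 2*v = (v)*(v^2 - v - 2) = v*(v - 2)*(v + 1)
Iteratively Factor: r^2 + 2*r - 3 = (r - 1)*(r + 3)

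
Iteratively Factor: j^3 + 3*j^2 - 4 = (j + 2)*(j^2 + j - 2) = (j - 1)*(j + 2)*(j + 2)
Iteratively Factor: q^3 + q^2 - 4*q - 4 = (q + 1)*(q^2 - 4) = (q - 2)*(q + 1)*(q + 2)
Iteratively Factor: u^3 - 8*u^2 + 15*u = (u - 3)*(u^2 - 5*u) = u*(u - 3)*(u - 5)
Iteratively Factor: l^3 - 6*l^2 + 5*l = (l - 5)*(l^2 - l) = (l - 5)*(l - 1)*(l)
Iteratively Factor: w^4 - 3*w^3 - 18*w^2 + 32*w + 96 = (w + 3)*(w^3 - 6*w^2 + 32) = (w - 4)*(w + 3)*(w^2 - 2*w - 8) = (w - 4)^2*(w + 3)*(w + 2)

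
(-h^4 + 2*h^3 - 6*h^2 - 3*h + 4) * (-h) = h^5 - 2*h^4 + 6*h^3 + 3*h^2 - 4*h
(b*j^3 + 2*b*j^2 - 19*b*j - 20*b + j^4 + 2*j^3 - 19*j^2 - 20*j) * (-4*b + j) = -4*b^2*j^3 - 8*b^2*j^2 + 76*b^2*j + 80*b^2 - 3*b*j^4 - 6*b*j^3 + 57*b*j^2 + 60*b*j + j^5 + 2*j^4 - 19*j^3 - 20*j^2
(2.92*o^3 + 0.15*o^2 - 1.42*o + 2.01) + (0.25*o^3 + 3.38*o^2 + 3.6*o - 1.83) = 3.17*o^3 + 3.53*o^2 + 2.18*o + 0.18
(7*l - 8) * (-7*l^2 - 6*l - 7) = -49*l^3 + 14*l^2 - l + 56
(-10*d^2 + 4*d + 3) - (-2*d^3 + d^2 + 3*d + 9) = 2*d^3 - 11*d^2 + d - 6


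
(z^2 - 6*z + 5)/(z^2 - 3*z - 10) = (z - 1)/(z + 2)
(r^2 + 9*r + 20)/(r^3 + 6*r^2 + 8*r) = (r + 5)/(r*(r + 2))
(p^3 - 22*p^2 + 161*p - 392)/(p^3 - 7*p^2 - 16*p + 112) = (p^2 - 15*p + 56)/(p^2 - 16)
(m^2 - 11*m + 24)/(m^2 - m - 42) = (-m^2 + 11*m - 24)/(-m^2 + m + 42)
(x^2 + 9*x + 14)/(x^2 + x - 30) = (x^2 + 9*x + 14)/(x^2 + x - 30)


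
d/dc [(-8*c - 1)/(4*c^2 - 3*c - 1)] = (32*c^2 + 8*c + 5)/(16*c^4 - 24*c^3 + c^2 + 6*c + 1)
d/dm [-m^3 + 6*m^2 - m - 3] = -3*m^2 + 12*m - 1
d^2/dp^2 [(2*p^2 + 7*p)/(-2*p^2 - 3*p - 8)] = 16*(-2*p^3 + 12*p^2 + 42*p + 5)/(8*p^6 + 36*p^5 + 150*p^4 + 315*p^3 + 600*p^2 + 576*p + 512)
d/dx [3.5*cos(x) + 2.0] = -3.5*sin(x)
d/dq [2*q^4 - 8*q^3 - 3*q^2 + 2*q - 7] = 8*q^3 - 24*q^2 - 6*q + 2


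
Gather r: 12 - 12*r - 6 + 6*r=6 - 6*r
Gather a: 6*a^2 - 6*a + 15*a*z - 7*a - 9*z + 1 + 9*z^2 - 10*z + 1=6*a^2 + a*(15*z - 13) + 9*z^2 - 19*z + 2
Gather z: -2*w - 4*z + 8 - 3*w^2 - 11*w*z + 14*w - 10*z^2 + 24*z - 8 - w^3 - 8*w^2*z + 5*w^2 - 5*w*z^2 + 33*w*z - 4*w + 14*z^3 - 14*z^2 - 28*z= -w^3 + 2*w^2 + 8*w + 14*z^3 + z^2*(-5*w - 24) + z*(-8*w^2 + 22*w - 8)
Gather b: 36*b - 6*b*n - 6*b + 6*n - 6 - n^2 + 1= b*(30 - 6*n) - n^2 + 6*n - 5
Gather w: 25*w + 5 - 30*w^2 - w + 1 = -30*w^2 + 24*w + 6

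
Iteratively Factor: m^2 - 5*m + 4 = (m - 4)*(m - 1)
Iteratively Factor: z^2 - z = (z - 1)*(z)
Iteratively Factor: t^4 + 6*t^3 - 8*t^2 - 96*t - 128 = (t - 4)*(t^3 + 10*t^2 + 32*t + 32) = (t - 4)*(t + 2)*(t^2 + 8*t + 16) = (t - 4)*(t + 2)*(t + 4)*(t + 4)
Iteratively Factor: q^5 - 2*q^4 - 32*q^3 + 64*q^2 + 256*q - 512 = (q - 2)*(q^4 - 32*q^2 + 256) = (q - 4)*(q - 2)*(q^3 + 4*q^2 - 16*q - 64) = (q - 4)*(q - 2)*(q + 4)*(q^2 - 16) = (q - 4)^2*(q - 2)*(q + 4)*(q + 4)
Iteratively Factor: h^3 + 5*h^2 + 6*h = (h + 2)*(h^2 + 3*h) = h*(h + 2)*(h + 3)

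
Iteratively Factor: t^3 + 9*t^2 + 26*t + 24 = (t + 3)*(t^2 + 6*t + 8) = (t + 2)*(t + 3)*(t + 4)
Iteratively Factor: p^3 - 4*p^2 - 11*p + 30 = (p - 5)*(p^2 + p - 6) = (p - 5)*(p - 2)*(p + 3)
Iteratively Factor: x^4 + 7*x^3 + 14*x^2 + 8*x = (x + 1)*(x^3 + 6*x^2 + 8*x) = (x + 1)*(x + 4)*(x^2 + 2*x) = x*(x + 1)*(x + 4)*(x + 2)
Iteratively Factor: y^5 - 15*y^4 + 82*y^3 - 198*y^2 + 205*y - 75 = (y - 1)*(y^4 - 14*y^3 + 68*y^2 - 130*y + 75) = (y - 5)*(y - 1)*(y^3 - 9*y^2 + 23*y - 15) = (y - 5)*(y - 3)*(y - 1)*(y^2 - 6*y + 5) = (y - 5)*(y - 3)*(y - 1)^2*(y - 5)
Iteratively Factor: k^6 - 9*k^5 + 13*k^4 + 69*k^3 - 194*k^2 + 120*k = (k - 1)*(k^5 - 8*k^4 + 5*k^3 + 74*k^2 - 120*k) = (k - 2)*(k - 1)*(k^4 - 6*k^3 - 7*k^2 + 60*k) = (k - 2)*(k - 1)*(k + 3)*(k^3 - 9*k^2 + 20*k) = (k - 5)*(k - 2)*(k - 1)*(k + 3)*(k^2 - 4*k) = (k - 5)*(k - 4)*(k - 2)*(k - 1)*(k + 3)*(k)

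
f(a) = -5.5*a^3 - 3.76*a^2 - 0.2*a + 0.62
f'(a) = -16.5*a^2 - 7.52*a - 0.2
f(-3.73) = 234.48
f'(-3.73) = -201.71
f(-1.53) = 11.82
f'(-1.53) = -27.32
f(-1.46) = 10.01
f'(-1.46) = -24.39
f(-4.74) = 502.82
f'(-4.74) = -335.27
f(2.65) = -128.67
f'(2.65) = -136.00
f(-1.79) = 20.47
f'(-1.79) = -39.61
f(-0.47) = 0.45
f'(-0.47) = -0.31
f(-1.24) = 5.57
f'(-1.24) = -16.25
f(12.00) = -10047.22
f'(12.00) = -2466.44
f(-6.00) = 1054.46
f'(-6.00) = -549.08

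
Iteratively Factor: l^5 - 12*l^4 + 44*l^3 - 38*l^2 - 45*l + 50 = (l - 5)*(l^4 - 7*l^3 + 9*l^2 + 7*l - 10) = (l - 5)*(l - 1)*(l^3 - 6*l^2 + 3*l + 10) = (l - 5)*(l - 1)*(l + 1)*(l^2 - 7*l + 10) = (l - 5)^2*(l - 1)*(l + 1)*(l - 2)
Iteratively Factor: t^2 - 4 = (t - 2)*(t + 2)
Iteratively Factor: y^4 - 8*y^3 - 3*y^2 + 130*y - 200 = (y - 5)*(y^3 - 3*y^2 - 18*y + 40) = (y - 5)*(y - 2)*(y^2 - y - 20) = (y - 5)*(y - 2)*(y + 4)*(y - 5)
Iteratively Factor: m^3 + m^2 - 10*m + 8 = (m - 1)*(m^2 + 2*m - 8) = (m - 2)*(m - 1)*(m + 4)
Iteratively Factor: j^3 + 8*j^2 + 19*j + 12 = (j + 3)*(j^2 + 5*j + 4) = (j + 1)*(j + 3)*(j + 4)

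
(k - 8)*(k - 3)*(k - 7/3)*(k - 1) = k^4 - 43*k^3/3 + 63*k^2 - 317*k/3 + 56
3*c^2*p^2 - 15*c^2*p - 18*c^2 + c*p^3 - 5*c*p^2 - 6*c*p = (3*c + p)*(p - 6)*(c*p + c)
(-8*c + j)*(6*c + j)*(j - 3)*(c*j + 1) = -48*c^3*j^2 + 144*c^3*j - 2*c^2*j^3 + 6*c^2*j^2 - 48*c^2*j + 144*c^2 + c*j^4 - 3*c*j^3 - 2*c*j^2 + 6*c*j + j^3 - 3*j^2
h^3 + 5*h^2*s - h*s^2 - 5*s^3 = (h - s)*(h + s)*(h + 5*s)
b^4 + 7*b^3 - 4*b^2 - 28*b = b*(b - 2)*(b + 2)*(b + 7)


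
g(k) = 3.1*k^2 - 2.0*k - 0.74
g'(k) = 6.2*k - 2.0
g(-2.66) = 26.51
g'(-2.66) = -18.49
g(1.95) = 7.15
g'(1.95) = 10.09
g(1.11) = 0.86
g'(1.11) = 4.88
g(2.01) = 7.76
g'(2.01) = 10.46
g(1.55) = 3.61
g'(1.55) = 7.61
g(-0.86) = 3.27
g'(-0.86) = -7.33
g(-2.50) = 23.64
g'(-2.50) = -17.50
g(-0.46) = 0.84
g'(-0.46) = -4.85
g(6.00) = 98.86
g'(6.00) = 35.20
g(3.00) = 21.16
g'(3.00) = 16.60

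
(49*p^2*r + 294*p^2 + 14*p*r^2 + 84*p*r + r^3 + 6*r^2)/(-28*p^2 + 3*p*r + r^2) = (-7*p*r - 42*p - r^2 - 6*r)/(4*p - r)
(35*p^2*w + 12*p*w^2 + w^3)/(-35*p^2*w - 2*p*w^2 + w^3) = (-7*p - w)/(7*p - w)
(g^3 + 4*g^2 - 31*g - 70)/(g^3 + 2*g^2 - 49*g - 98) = (g - 5)/(g - 7)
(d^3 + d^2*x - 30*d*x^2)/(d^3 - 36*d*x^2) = (-d + 5*x)/(-d + 6*x)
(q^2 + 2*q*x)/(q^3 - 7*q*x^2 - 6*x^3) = -q/(-q^2 + 2*q*x + 3*x^2)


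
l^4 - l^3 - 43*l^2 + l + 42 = (l - 7)*(l - 1)*(l + 1)*(l + 6)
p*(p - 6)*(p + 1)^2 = p^4 - 4*p^3 - 11*p^2 - 6*p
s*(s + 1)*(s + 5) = s^3 + 6*s^2 + 5*s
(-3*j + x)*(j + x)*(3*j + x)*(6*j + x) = -54*j^4 - 63*j^3*x - 3*j^2*x^2 + 7*j*x^3 + x^4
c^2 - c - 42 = (c - 7)*(c + 6)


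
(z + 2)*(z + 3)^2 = z^3 + 8*z^2 + 21*z + 18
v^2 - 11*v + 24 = (v - 8)*(v - 3)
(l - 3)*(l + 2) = l^2 - l - 6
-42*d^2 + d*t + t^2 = (-6*d + t)*(7*d + t)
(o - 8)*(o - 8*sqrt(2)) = o^2 - 8*sqrt(2)*o - 8*o + 64*sqrt(2)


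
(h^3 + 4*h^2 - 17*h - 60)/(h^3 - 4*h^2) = 1 + 8/h + 15/h^2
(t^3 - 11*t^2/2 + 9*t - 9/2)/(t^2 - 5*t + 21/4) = 2*(t^2 - 4*t + 3)/(2*t - 7)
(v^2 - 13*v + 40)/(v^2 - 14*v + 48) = (v - 5)/(v - 6)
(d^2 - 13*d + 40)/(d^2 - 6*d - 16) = (d - 5)/(d + 2)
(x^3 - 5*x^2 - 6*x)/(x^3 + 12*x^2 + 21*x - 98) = x*(x^2 - 5*x - 6)/(x^3 + 12*x^2 + 21*x - 98)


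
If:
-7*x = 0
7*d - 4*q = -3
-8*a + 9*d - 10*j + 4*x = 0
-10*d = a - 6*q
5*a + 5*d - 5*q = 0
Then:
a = 12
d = 15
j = 39/10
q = 27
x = 0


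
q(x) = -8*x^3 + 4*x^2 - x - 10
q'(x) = -24*x^2 + 8*x - 1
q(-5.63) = 1550.05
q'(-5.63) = -806.77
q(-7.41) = 3471.99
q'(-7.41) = -1378.07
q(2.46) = -107.35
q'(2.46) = -126.56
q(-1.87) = 58.17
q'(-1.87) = -99.89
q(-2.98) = 240.21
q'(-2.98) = -237.97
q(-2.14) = 88.86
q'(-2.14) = -128.03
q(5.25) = -1062.62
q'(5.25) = -620.50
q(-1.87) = 58.17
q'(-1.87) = -99.89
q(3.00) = -193.00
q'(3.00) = -193.00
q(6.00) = -1600.00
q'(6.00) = -817.00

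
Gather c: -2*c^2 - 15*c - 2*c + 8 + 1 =-2*c^2 - 17*c + 9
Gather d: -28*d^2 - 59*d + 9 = -28*d^2 - 59*d + 9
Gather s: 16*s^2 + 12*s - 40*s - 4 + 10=16*s^2 - 28*s + 6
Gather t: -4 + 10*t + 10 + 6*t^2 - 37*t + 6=6*t^2 - 27*t + 12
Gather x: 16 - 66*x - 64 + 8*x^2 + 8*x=8*x^2 - 58*x - 48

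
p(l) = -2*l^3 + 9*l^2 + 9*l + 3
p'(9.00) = -315.00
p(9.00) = -645.00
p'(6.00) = -99.00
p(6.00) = -51.00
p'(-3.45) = -124.52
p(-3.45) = 161.20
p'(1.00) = 21.00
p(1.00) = 19.00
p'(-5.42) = -264.82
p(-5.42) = 537.05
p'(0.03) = 9.53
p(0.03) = 3.28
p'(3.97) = -14.11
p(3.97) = 55.44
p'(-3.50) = -127.50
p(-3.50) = 167.50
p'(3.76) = -8.15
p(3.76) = 57.76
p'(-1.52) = -32.22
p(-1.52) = 17.14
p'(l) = -6*l^2 + 18*l + 9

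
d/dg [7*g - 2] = 7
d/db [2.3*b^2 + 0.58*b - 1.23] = 4.6*b + 0.58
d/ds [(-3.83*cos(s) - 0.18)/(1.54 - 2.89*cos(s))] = 6.4184*sin(s)/(2.89*cos(s) - 1.54)^2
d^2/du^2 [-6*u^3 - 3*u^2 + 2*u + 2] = -36*u - 6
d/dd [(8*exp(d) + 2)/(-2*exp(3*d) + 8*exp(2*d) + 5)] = 4*((3*exp(d) - 8)*(4*exp(d) + 1)*exp(d) - 4*exp(3*d) + 16*exp(2*d) + 10)*exp(d)/(-2*exp(3*d) + 8*exp(2*d) + 5)^2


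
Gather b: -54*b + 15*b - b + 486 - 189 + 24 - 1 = 320 - 40*b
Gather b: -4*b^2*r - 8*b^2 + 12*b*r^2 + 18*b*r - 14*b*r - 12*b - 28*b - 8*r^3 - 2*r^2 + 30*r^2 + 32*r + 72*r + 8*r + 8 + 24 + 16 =b^2*(-4*r - 8) + b*(12*r^2 + 4*r - 40) - 8*r^3 + 28*r^2 + 112*r + 48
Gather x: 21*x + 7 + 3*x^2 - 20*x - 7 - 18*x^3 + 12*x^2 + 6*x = -18*x^3 + 15*x^2 + 7*x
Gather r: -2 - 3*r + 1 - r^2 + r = -r^2 - 2*r - 1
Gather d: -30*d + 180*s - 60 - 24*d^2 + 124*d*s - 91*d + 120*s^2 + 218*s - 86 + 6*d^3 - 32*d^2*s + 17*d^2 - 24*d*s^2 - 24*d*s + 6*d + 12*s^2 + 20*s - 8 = 6*d^3 + d^2*(-32*s - 7) + d*(-24*s^2 + 100*s - 115) + 132*s^2 + 418*s - 154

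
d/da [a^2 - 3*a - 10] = 2*a - 3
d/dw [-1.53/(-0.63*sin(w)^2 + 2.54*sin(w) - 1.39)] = (3.8862 - 1.9278*sin(w))*cos(w)/(0.63*sin(w)^2 - 2.54*sin(w) + 1.39)^2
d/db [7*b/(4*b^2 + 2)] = 7*(1 - 2*b^2)/(2*(4*b^4 + 4*b^2 + 1))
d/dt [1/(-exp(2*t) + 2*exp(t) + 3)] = 2*(exp(t) - 1)*exp(t)/(-exp(2*t) + 2*exp(t) + 3)^2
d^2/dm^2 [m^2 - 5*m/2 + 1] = 2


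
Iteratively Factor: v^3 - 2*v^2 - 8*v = (v + 2)*(v^2 - 4*v) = v*(v + 2)*(v - 4)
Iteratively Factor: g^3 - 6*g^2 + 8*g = (g - 4)*(g^2 - 2*g) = (g - 4)*(g - 2)*(g)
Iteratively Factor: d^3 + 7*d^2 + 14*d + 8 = (d + 4)*(d^2 + 3*d + 2) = (d + 2)*(d + 4)*(d + 1)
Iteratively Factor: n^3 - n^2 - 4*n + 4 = (n + 2)*(n^2 - 3*n + 2) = (n - 2)*(n + 2)*(n - 1)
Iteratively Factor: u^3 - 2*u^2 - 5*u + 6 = (u - 1)*(u^2 - u - 6) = (u - 3)*(u - 1)*(u + 2)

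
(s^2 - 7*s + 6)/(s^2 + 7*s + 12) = (s^2 - 7*s + 6)/(s^2 + 7*s + 12)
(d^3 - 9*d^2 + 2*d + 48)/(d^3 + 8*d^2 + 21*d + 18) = (d^2 - 11*d + 24)/(d^2 + 6*d + 9)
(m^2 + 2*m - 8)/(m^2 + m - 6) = (m + 4)/(m + 3)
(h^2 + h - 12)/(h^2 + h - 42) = (h^2 + h - 12)/(h^2 + h - 42)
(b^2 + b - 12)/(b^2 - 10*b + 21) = (b + 4)/(b - 7)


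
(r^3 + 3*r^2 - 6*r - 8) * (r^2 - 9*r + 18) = r^5 - 6*r^4 - 15*r^3 + 100*r^2 - 36*r - 144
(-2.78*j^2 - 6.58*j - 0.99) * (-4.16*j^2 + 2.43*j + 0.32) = 11.5648*j^4 + 20.6174*j^3 - 12.7606*j^2 - 4.5113*j - 0.3168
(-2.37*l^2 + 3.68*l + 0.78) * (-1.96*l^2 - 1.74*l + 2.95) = 4.6452*l^4 - 3.089*l^3 - 14.9235*l^2 + 9.4988*l + 2.301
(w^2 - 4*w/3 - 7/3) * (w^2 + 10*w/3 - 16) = w^4 + 2*w^3 - 205*w^2/9 + 122*w/9 + 112/3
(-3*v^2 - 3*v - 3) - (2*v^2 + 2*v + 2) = -5*v^2 - 5*v - 5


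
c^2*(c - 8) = c^3 - 8*c^2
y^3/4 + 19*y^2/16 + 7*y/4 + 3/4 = (y/4 + 1/2)*(y + 3/4)*(y + 2)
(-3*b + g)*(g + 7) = -3*b*g - 21*b + g^2 + 7*g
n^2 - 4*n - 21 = (n - 7)*(n + 3)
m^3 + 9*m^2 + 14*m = m*(m + 2)*(m + 7)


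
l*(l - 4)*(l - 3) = l^3 - 7*l^2 + 12*l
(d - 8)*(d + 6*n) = d^2 + 6*d*n - 8*d - 48*n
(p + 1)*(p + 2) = p^2 + 3*p + 2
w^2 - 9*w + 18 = (w - 6)*(w - 3)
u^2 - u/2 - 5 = (u - 5/2)*(u + 2)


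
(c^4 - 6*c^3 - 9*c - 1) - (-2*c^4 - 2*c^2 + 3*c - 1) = 3*c^4 - 6*c^3 + 2*c^2 - 12*c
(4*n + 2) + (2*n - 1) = 6*n + 1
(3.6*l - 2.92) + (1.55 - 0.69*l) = 2.91*l - 1.37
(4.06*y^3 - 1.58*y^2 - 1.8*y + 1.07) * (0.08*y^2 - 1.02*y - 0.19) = 0.3248*y^5 - 4.2676*y^4 + 0.6962*y^3 + 2.2218*y^2 - 0.7494*y - 0.2033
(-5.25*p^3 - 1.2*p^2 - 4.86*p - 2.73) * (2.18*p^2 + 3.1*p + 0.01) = -11.445*p^5 - 18.891*p^4 - 14.3673*p^3 - 21.0294*p^2 - 8.5116*p - 0.0273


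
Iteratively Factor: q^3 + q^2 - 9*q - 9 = (q + 1)*(q^2 - 9) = (q + 1)*(q + 3)*(q - 3)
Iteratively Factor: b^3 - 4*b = (b + 2)*(b^2 - 2*b) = b*(b + 2)*(b - 2)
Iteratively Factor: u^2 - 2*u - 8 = (u - 4)*(u + 2)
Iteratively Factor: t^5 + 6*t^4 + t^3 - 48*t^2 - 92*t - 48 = (t - 3)*(t^4 + 9*t^3 + 28*t^2 + 36*t + 16) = (t - 3)*(t + 2)*(t^3 + 7*t^2 + 14*t + 8) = (t - 3)*(t + 2)^2*(t^2 + 5*t + 4) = (t - 3)*(t + 1)*(t + 2)^2*(t + 4)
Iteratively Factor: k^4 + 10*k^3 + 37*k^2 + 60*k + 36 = (k + 3)*(k^3 + 7*k^2 + 16*k + 12) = (k + 3)^2*(k^2 + 4*k + 4) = (k + 2)*(k + 3)^2*(k + 2)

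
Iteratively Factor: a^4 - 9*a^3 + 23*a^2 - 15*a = (a)*(a^3 - 9*a^2 + 23*a - 15) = a*(a - 1)*(a^2 - 8*a + 15) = a*(a - 5)*(a - 1)*(a - 3)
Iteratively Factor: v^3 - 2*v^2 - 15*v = (v)*(v^2 - 2*v - 15) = v*(v + 3)*(v - 5)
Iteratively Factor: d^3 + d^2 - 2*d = (d - 1)*(d^2 + 2*d) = (d - 1)*(d + 2)*(d)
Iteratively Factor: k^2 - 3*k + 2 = (k - 2)*(k - 1)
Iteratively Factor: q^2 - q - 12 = (q - 4)*(q + 3)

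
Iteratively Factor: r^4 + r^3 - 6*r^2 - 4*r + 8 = (r + 2)*(r^3 - r^2 - 4*r + 4) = (r - 1)*(r + 2)*(r^2 - 4) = (r - 1)*(r + 2)^2*(r - 2)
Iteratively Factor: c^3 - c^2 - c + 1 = (c + 1)*(c^2 - 2*c + 1) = (c - 1)*(c + 1)*(c - 1)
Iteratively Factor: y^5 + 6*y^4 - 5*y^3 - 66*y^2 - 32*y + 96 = (y + 4)*(y^4 + 2*y^3 - 13*y^2 - 14*y + 24) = (y - 1)*(y + 4)*(y^3 + 3*y^2 - 10*y - 24) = (y - 3)*(y - 1)*(y + 4)*(y^2 + 6*y + 8) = (y - 3)*(y - 1)*(y + 4)^2*(y + 2)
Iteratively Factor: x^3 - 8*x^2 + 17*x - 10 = (x - 5)*(x^2 - 3*x + 2) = (x - 5)*(x - 1)*(x - 2)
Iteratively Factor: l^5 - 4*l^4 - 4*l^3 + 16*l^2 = (l + 2)*(l^4 - 6*l^3 + 8*l^2) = l*(l + 2)*(l^3 - 6*l^2 + 8*l) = l*(l - 4)*(l + 2)*(l^2 - 2*l) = l*(l - 4)*(l - 2)*(l + 2)*(l)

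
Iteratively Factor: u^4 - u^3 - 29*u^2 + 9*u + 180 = (u - 5)*(u^3 + 4*u^2 - 9*u - 36) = (u - 5)*(u + 3)*(u^2 + u - 12) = (u - 5)*(u - 3)*(u + 3)*(u + 4)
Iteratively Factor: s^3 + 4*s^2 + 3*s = (s + 3)*(s^2 + s) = (s + 1)*(s + 3)*(s)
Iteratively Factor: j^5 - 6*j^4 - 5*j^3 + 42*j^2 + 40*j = (j - 4)*(j^4 - 2*j^3 - 13*j^2 - 10*j) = j*(j - 4)*(j^3 - 2*j^2 - 13*j - 10) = j*(j - 4)*(j + 2)*(j^2 - 4*j - 5) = j*(j - 4)*(j + 1)*(j + 2)*(j - 5)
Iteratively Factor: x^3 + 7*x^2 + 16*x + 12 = (x + 3)*(x^2 + 4*x + 4) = (x + 2)*(x + 3)*(x + 2)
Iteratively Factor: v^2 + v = (v)*(v + 1)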